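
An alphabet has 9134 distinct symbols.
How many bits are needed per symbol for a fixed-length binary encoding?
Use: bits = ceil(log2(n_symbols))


log2(9134) = 13.157
Bracket: 2^13 = 8192 < 9134 <= 2^14 = 16384
So ceil(log2(9134)) = 14

bits = ceil(log2(9134)) = ceil(13.157) = 14 bits


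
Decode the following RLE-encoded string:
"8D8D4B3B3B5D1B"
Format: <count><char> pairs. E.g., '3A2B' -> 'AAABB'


Expanding each <count><char> pair:
  8D -> 'DDDDDDDD'
  8D -> 'DDDDDDDD'
  4B -> 'BBBB'
  3B -> 'BBB'
  3B -> 'BBB'
  5D -> 'DDDDD'
  1B -> 'B'

Decoded = DDDDDDDDDDDDDDDDBBBBBBBBBBDDDDDB


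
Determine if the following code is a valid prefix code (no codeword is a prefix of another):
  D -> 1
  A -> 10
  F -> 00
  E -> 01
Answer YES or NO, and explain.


Checking each pair (does one codeword prefix another?):
  D='1' vs A='10': prefix -- VIOLATION

NO -- this is NOT a valid prefix code. D (1) is a prefix of A (10).


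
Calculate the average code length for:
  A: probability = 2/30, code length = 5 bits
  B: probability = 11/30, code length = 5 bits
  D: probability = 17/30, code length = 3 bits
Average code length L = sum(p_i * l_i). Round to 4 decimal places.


Weighted contributions p_i * l_i:
  A: (2/30) * 5 = 10/30
  B: (11/30) * 5 = 55/30
  D: (17/30) * 3 = 51/30
Sum = (10 + 55 + 51)/30 = 116/30

L = 116/30 = 3.8667 bits/symbol


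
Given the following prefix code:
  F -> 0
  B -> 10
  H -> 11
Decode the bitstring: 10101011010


Decoding step by step:
Bits 10 -> B
Bits 10 -> B
Bits 10 -> B
Bits 11 -> H
Bits 0 -> F
Bits 10 -> B


Decoded message: BBBHFB


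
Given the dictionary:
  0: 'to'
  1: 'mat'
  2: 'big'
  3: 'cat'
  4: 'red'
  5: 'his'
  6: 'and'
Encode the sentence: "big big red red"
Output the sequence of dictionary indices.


Look up each word in the dictionary:
  'big' -> 2
  'big' -> 2
  'red' -> 4
  'red' -> 4

Encoded: [2, 2, 4, 4]


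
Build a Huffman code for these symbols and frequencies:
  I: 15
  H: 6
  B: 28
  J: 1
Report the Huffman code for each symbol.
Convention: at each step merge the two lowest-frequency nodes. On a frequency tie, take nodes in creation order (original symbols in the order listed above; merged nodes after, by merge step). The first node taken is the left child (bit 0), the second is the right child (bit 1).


Huffman tree construction:
Step 1: Merge J(1) + H(6) = 7
Step 2: Merge (J+H)(7) + I(15) = 22
Step 3: Merge ((J+H)+I)(22) + B(28) = 50
Read each symbol's code off the tree from the root (left child = 0, right child = 1).

Codes:
  I: 01 (length 2)
  H: 001 (length 3)
  B: 1 (length 1)
  J: 000 (length 3)
Average code length: 79/50 = 1.5800 bits/symbol


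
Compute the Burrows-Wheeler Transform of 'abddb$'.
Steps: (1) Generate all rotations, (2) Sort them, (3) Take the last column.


Rotations (sorted):
  0: $abddb -> last char: b
  1: abddb$ -> last char: $
  2: b$abdd -> last char: d
  3: bddb$a -> last char: a
  4: db$abd -> last char: d
  5: ddb$ab -> last char: b


BWT = b$dadb


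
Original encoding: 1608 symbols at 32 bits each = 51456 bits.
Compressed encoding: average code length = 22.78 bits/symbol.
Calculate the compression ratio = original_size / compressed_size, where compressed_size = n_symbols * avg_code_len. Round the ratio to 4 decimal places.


original_size = n_symbols * orig_bits = 1608 * 32 = 51456 bits
compressed_size = n_symbols * avg_code_len = 1608 * 22.78 = 36630.24 bits
ratio = original_size / compressed_size = 51456 / 36630.24 = 1.4047

Compression ratio = 1.4047


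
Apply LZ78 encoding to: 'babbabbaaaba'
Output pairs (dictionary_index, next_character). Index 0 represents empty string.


LZ78 encoding steps:
Dictionary: {0: ''}
Step 1: w='' (idx 0), next='b' -> output (0, 'b'), add 'b' as idx 1
Step 2: w='' (idx 0), next='a' -> output (0, 'a'), add 'a' as idx 2
Step 3: w='b' (idx 1), next='b' -> output (1, 'b'), add 'bb' as idx 3
Step 4: w='a' (idx 2), next='b' -> output (2, 'b'), add 'ab' as idx 4
Step 5: w='b' (idx 1), next='a' -> output (1, 'a'), add 'ba' as idx 5
Step 6: w='a' (idx 2), next='a' -> output (2, 'a'), add 'aa' as idx 6
Step 7: w='ba' (idx 5), end of input -> output (5, '')


Encoded: [(0, 'b'), (0, 'a'), (1, 'b'), (2, 'b'), (1, 'a'), (2, 'a'), (5, '')]


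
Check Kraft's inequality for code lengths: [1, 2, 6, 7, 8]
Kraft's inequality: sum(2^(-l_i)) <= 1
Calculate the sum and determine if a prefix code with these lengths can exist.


Sum = 2^(-1) + 2^(-2) + 2^(-6) + 2^(-7) + 2^(-8)
    = 0.5 + 0.25 + 0.015625 + 0.0078125 + 0.00390625
    = 199/256 = 0.77734375
Since 0.77734375 <= 1, Kraft's inequality IS satisfied.
A prefix code with these lengths CAN exist.

Kraft sum = 0.77734375. Satisfied.


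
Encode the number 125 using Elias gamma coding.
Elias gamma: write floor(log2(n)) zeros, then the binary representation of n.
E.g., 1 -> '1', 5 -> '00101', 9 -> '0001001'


num_bits = floor(log2(125)) + 1 = 7
leading_zeros = num_bits - 1 = 6
binary(125) = 1111101

Elias gamma(125) = '000000' + '1111101' = 0000001111101 (13 bits)


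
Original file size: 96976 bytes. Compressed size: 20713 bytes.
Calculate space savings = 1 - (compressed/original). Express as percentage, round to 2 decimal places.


ratio = compressed/original = 20713/96976 = 0.213589
savings = 1 - ratio = 1 - 0.213589 = 0.786411
as a percentage: 0.786411 * 100 = 78.64%

Space savings = 1 - 20713/96976 = 78.64%


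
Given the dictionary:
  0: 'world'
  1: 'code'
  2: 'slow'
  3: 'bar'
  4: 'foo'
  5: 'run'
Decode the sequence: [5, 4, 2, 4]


Look up each index in the dictionary:
  5 -> 'run'
  4 -> 'foo'
  2 -> 'slow'
  4 -> 'foo'

Decoded: "run foo slow foo"


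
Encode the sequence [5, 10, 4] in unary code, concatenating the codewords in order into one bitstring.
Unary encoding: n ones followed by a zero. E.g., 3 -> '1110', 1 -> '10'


Encode each number as n ones followed by a terminating 0:
  5 -> 111110 (6 bits)
  10 -> 11111111110 (11 bits)
  4 -> 11110 (5 bits)
Total length = 6 + 11 + 5 = 22 bits.

Unary([5, 10, 4]) = 1111101111111111011110 (22 bits)


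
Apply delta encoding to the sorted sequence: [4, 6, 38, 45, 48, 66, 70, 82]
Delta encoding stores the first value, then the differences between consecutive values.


First value: 4
Deltas:
  6 - 4 = 2
  38 - 6 = 32
  45 - 38 = 7
  48 - 45 = 3
  66 - 48 = 18
  70 - 66 = 4
  82 - 70 = 12


Delta encoded: [4, 2, 32, 7, 3, 18, 4, 12]


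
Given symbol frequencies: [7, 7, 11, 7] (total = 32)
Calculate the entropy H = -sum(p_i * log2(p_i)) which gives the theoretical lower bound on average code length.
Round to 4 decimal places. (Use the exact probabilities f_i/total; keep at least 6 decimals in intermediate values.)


Per-symbol terms -p_i * log2(p_i) with p_i = f_i/32:
  p = 7/32 = 0.218750: log2(p) = -2.192645, -p*log2(p) = 0.479641
  p = 7/32 = 0.218750: log2(p) = -2.192645, -p*log2(p) = 0.479641
  p = 11/32 = 0.343750: log2(p) = -1.540568, -p*log2(p) = 0.529570
  p = 7/32 = 0.218750: log2(p) = -2.192645, -p*log2(p) = 0.479641
H = 0.479641 + 0.479641 + 0.529570 + 0.479641 = 1.968493

H = 1.9685 bits/symbol


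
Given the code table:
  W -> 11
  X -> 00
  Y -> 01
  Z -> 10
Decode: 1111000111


Decoding:
11 -> W
11 -> W
00 -> X
01 -> Y
11 -> W


Result: WWXYW


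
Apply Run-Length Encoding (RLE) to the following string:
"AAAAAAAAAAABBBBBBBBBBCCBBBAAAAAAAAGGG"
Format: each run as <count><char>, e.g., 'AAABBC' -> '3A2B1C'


Scanning runs left to right:
  i=0: run of 'A' x 11 -> '11A'
  i=11: run of 'B' x 10 -> '10B'
  i=21: run of 'C' x 2 -> '2C'
  i=23: run of 'B' x 3 -> '3B'
  i=26: run of 'A' x 8 -> '8A'
  i=34: run of 'G' x 3 -> '3G'

RLE = 11A10B2C3B8A3G


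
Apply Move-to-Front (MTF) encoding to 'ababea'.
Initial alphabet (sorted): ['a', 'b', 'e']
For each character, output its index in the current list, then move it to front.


MTF encoding:
'a': index 0 in ['a', 'b', 'e'] -> ['a', 'b', 'e']
'b': index 1 in ['a', 'b', 'e'] -> ['b', 'a', 'e']
'a': index 1 in ['b', 'a', 'e'] -> ['a', 'b', 'e']
'b': index 1 in ['a', 'b', 'e'] -> ['b', 'a', 'e']
'e': index 2 in ['b', 'a', 'e'] -> ['e', 'b', 'a']
'a': index 2 in ['e', 'b', 'a'] -> ['a', 'e', 'b']


Output: [0, 1, 1, 1, 2, 2]


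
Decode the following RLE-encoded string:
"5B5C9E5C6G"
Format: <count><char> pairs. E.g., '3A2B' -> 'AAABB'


Expanding each <count><char> pair:
  5B -> 'BBBBB'
  5C -> 'CCCCC'
  9E -> 'EEEEEEEEE'
  5C -> 'CCCCC'
  6G -> 'GGGGGG'

Decoded = BBBBBCCCCCEEEEEEEEECCCCCGGGGGG


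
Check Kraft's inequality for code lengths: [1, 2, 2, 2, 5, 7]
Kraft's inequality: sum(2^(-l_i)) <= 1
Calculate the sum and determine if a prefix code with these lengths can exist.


Sum = 2^(-1) + 2^(-2) + 2^(-2) + 2^(-2) + 2^(-5) + 2^(-7)
    = 0.5 + 0.25 + 0.25 + 0.25 + 0.03125 + 0.0078125
    = 165/128 = 1.2890625
Since 1.2890625 > 1, Kraft's inequality is NOT satisfied.
A prefix code with these lengths CANNOT exist.

Kraft sum = 1.2890625. Not satisfied.


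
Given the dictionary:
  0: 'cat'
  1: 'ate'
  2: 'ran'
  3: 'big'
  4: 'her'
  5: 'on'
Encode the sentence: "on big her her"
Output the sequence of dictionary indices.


Look up each word in the dictionary:
  'on' -> 5
  'big' -> 3
  'her' -> 4
  'her' -> 4

Encoded: [5, 3, 4, 4]


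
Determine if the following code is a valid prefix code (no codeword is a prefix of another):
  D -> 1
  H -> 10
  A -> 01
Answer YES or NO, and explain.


Checking each pair (does one codeword prefix another?):
  D='1' vs H='10': prefix -- VIOLATION

NO -- this is NOT a valid prefix code. D (1) is a prefix of H (10).


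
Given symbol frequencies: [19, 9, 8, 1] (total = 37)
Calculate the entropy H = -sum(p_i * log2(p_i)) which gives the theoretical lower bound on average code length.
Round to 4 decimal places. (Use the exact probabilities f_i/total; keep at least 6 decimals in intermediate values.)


Per-symbol terms -p_i * log2(p_i) with p_i = f_i/37:
  p = 19/37 = 0.513514: log2(p) = -0.961526, -p*log2(p) = 0.493757
  p = 9/37 = 0.243243: log2(p) = -2.039528, -p*log2(p) = 0.496101
  p = 8/37 = 0.216216: log2(p) = -2.209453, -p*log2(p) = 0.477720
  p = 1/37 = 0.027027: log2(p) = -5.209453, -p*log2(p) = 0.140796
H = 0.493757 + 0.496101 + 0.477720 + 0.140796 = 1.608374

H = 1.6084 bits/symbol


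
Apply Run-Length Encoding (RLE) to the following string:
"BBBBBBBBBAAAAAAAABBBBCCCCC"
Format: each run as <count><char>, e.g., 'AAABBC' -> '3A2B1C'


Scanning runs left to right:
  i=0: run of 'B' x 9 -> '9B'
  i=9: run of 'A' x 8 -> '8A'
  i=17: run of 'B' x 4 -> '4B'
  i=21: run of 'C' x 5 -> '5C'

RLE = 9B8A4B5C


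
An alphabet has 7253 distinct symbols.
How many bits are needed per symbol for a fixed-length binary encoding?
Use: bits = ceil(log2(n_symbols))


log2(7253) = 12.8244
Bracket: 2^12 = 4096 < 7253 <= 2^13 = 8192
So ceil(log2(7253)) = 13

bits = ceil(log2(7253)) = ceil(12.8244) = 13 bits


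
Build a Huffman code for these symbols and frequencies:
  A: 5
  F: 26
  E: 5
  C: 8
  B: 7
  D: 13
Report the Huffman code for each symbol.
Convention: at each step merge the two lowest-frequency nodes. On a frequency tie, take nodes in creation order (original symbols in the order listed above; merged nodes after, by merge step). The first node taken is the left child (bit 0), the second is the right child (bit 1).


Huffman tree construction:
Step 1: Merge A(5) + E(5) = 10
Step 2: Merge B(7) + C(8) = 15
Step 3: Merge (A+E)(10) + D(13) = 23
Step 4: Merge (B+C)(15) + ((A+E)+D)(23) = 38
Step 5: Merge F(26) + ((B+C)+((A+E)+D))(38) = 64
Read each symbol's code off the tree from the root (left child = 0, right child = 1).

Codes:
  A: 1100 (length 4)
  F: 0 (length 1)
  E: 1101 (length 4)
  C: 101 (length 3)
  B: 100 (length 3)
  D: 111 (length 3)
Average code length: 150/64 = 2.3438 bits/symbol


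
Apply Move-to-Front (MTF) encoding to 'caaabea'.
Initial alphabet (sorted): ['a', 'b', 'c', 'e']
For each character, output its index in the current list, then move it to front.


MTF encoding:
'c': index 2 in ['a', 'b', 'c', 'e'] -> ['c', 'a', 'b', 'e']
'a': index 1 in ['c', 'a', 'b', 'e'] -> ['a', 'c', 'b', 'e']
'a': index 0 in ['a', 'c', 'b', 'e'] -> ['a', 'c', 'b', 'e']
'a': index 0 in ['a', 'c', 'b', 'e'] -> ['a', 'c', 'b', 'e']
'b': index 2 in ['a', 'c', 'b', 'e'] -> ['b', 'a', 'c', 'e']
'e': index 3 in ['b', 'a', 'c', 'e'] -> ['e', 'b', 'a', 'c']
'a': index 2 in ['e', 'b', 'a', 'c'] -> ['a', 'e', 'b', 'c']


Output: [2, 1, 0, 0, 2, 3, 2]


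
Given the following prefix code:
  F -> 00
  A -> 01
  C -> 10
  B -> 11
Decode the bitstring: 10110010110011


Decoding step by step:
Bits 10 -> C
Bits 11 -> B
Bits 00 -> F
Bits 10 -> C
Bits 11 -> B
Bits 00 -> F
Bits 11 -> B


Decoded message: CBFCBFB


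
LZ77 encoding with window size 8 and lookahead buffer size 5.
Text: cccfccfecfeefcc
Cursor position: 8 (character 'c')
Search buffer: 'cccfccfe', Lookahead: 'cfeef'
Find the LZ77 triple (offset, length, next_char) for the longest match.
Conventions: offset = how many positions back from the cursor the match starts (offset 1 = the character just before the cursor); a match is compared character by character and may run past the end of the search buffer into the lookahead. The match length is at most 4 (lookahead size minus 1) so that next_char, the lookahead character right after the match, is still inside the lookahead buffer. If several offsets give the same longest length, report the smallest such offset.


Try each offset into the search buffer:
  offset=1 (pos 7, char 'e'): match length 0
  offset=2 (pos 6, char 'f'): match length 0
  offset=3 (pos 5, char 'c'): match length 3
  offset=4 (pos 4, char 'c'): match length 1
  offset=5 (pos 3, char 'f'): match length 0
  offset=6 (pos 2, char 'c'): match length 2
  offset=7 (pos 1, char 'c'): match length 1
  offset=8 (pos 0, char 'c'): match length 1
Longest match has length 3 at offset 3.
next_char = character at position 8 + 3 = 11 -> 'e'

Best match: offset=3, length=3 (matching 'cfe' starting at position 5)
LZ77 triple: (3, 3, 'e')


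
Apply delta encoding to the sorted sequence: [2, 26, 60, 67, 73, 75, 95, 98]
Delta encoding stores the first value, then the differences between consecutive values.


First value: 2
Deltas:
  26 - 2 = 24
  60 - 26 = 34
  67 - 60 = 7
  73 - 67 = 6
  75 - 73 = 2
  95 - 75 = 20
  98 - 95 = 3


Delta encoded: [2, 24, 34, 7, 6, 2, 20, 3]


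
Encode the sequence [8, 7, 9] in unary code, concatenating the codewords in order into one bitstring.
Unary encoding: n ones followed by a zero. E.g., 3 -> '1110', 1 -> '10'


Encode each number as n ones followed by a terminating 0:
  8 -> 111111110 (9 bits)
  7 -> 11111110 (8 bits)
  9 -> 1111111110 (10 bits)
Total length = 9 + 8 + 10 = 27 bits.

Unary([8, 7, 9]) = 111111110111111101111111110 (27 bits)


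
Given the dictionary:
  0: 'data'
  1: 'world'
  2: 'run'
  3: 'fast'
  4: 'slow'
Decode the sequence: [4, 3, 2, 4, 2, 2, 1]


Look up each index in the dictionary:
  4 -> 'slow'
  3 -> 'fast'
  2 -> 'run'
  4 -> 'slow'
  2 -> 'run'
  2 -> 'run'
  1 -> 'world'

Decoded: "slow fast run slow run run world"


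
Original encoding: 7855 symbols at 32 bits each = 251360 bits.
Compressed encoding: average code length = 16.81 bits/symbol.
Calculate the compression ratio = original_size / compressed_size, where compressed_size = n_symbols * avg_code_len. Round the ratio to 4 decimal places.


original_size = n_symbols * orig_bits = 7855 * 32 = 251360 bits
compressed_size = n_symbols * avg_code_len = 7855 * 16.81 = 132042.55 bits
ratio = original_size / compressed_size = 251360 / 132042.55 = 1.9036

Compression ratio = 1.9036


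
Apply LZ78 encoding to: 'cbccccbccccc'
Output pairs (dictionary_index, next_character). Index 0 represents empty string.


LZ78 encoding steps:
Dictionary: {0: ''}
Step 1: w='' (idx 0), next='c' -> output (0, 'c'), add 'c' as idx 1
Step 2: w='' (idx 0), next='b' -> output (0, 'b'), add 'b' as idx 2
Step 3: w='c' (idx 1), next='c' -> output (1, 'c'), add 'cc' as idx 3
Step 4: w='cc' (idx 3), next='b' -> output (3, 'b'), add 'ccb' as idx 4
Step 5: w='cc' (idx 3), next='c' -> output (3, 'c'), add 'ccc' as idx 5
Step 6: w='cc' (idx 3), end of input -> output (3, '')


Encoded: [(0, 'c'), (0, 'b'), (1, 'c'), (3, 'b'), (3, 'c'), (3, '')]


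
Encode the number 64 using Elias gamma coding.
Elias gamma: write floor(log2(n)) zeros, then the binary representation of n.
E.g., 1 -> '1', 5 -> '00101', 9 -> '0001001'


num_bits = floor(log2(64)) + 1 = 7
leading_zeros = num_bits - 1 = 6
binary(64) = 1000000

Elias gamma(64) = '000000' + '1000000' = 0000001000000 (13 bits)


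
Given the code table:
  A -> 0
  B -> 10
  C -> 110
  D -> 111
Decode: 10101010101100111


Decoding:
10 -> B
10 -> B
10 -> B
10 -> B
10 -> B
110 -> C
0 -> A
111 -> D


Result: BBBBBCAD


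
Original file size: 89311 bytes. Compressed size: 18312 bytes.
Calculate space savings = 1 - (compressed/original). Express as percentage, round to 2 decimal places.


ratio = compressed/original = 18312/89311 = 0.205036
savings = 1 - ratio = 1 - 0.205036 = 0.794964
as a percentage: 0.794964 * 100 = 79.5%

Space savings = 1 - 18312/89311 = 79.5%


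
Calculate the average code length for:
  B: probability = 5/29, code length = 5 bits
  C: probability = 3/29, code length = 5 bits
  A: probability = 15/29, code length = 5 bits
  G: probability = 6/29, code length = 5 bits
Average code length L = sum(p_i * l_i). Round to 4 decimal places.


Weighted contributions p_i * l_i:
  B: (5/29) * 5 = 25/29
  C: (3/29) * 5 = 15/29
  A: (15/29) * 5 = 75/29
  G: (6/29) * 5 = 30/29
Sum = (25 + 15 + 75 + 30)/29 = 145/29

L = 145/29 = 5.0000 bits/symbol


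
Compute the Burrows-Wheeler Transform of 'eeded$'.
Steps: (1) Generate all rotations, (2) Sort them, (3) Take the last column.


Rotations (sorted):
  0: $eeded -> last char: d
  1: d$eede -> last char: e
  2: ded$ee -> last char: e
  3: ed$eed -> last char: d
  4: eded$e -> last char: e
  5: eeded$ -> last char: $


BWT = deede$


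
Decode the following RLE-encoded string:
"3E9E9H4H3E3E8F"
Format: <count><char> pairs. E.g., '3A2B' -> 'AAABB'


Expanding each <count><char> pair:
  3E -> 'EEE'
  9E -> 'EEEEEEEEE'
  9H -> 'HHHHHHHHH'
  4H -> 'HHHH'
  3E -> 'EEE'
  3E -> 'EEE'
  8F -> 'FFFFFFFF'

Decoded = EEEEEEEEEEEEHHHHHHHHHHHHHEEEEEEFFFFFFFF


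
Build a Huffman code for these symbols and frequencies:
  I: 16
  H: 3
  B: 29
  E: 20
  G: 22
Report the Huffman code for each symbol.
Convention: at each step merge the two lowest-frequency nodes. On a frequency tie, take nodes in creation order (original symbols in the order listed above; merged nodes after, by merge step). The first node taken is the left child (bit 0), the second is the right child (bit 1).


Huffman tree construction:
Step 1: Merge H(3) + I(16) = 19
Step 2: Merge (H+I)(19) + E(20) = 39
Step 3: Merge G(22) + B(29) = 51
Step 4: Merge ((H+I)+E)(39) + (G+B)(51) = 90
Read each symbol's code off the tree from the root (left child = 0, right child = 1).

Codes:
  I: 001 (length 3)
  H: 000 (length 3)
  B: 11 (length 2)
  E: 01 (length 2)
  G: 10 (length 2)
Average code length: 199/90 = 2.2111 bits/symbol


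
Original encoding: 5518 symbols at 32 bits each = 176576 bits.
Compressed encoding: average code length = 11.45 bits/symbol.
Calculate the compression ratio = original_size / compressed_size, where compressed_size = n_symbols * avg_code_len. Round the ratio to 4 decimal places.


original_size = n_symbols * orig_bits = 5518 * 32 = 176576 bits
compressed_size = n_symbols * avg_code_len = 5518 * 11.45 = 63181.1 bits
ratio = original_size / compressed_size = 176576 / 63181.1 = 2.7948

Compression ratio = 2.7948


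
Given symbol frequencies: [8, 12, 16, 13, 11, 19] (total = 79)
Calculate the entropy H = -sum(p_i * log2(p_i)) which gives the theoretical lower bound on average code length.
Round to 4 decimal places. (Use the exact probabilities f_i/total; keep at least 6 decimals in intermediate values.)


Per-symbol terms -p_i * log2(p_i) with p_i = f_i/79:
  p = 8/79 = 0.101266: log2(p) = -3.303781, -p*log2(p) = 0.334560
  p = 12/79 = 0.151899: log2(p) = -2.718818, -p*log2(p) = 0.412985
  p = 16/79 = 0.202532: log2(p) = -2.303781, -p*log2(p) = 0.466589
  p = 13/79 = 0.164557: log2(p) = -2.603341, -p*log2(p) = 0.428398
  p = 11/79 = 0.139241: log2(p) = -2.844349, -p*log2(p) = 0.396049
  p = 19/79 = 0.240506: log2(p) = -2.055853, -p*log2(p) = 0.494446
H = 0.334560 + 0.412985 + 0.466589 + 0.428398 + 0.396049 + 0.494446 = 2.533027

H = 2.533 bits/symbol


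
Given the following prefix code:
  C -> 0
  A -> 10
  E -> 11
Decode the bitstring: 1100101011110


Decoding step by step:
Bits 11 -> E
Bits 0 -> C
Bits 0 -> C
Bits 10 -> A
Bits 10 -> A
Bits 11 -> E
Bits 11 -> E
Bits 0 -> C


Decoded message: ECCAAEEC


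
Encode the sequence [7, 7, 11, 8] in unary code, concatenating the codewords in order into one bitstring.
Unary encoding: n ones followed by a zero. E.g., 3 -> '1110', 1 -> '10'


Encode each number as n ones followed by a terminating 0:
  7 -> 11111110 (8 bits)
  7 -> 11111110 (8 bits)
  11 -> 111111111110 (12 bits)
  8 -> 111111110 (9 bits)
Total length = 8 + 8 + 12 + 9 = 37 bits.

Unary([7, 7, 11, 8]) = 1111111011111110111111111110111111110 (37 bits)


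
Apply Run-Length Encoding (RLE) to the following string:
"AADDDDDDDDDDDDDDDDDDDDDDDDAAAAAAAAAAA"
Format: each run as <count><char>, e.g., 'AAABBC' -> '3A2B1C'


Scanning runs left to right:
  i=0: run of 'A' x 2 -> '2A'
  i=2: run of 'D' x 24 -> '24D'
  i=26: run of 'A' x 11 -> '11A'

RLE = 2A24D11A


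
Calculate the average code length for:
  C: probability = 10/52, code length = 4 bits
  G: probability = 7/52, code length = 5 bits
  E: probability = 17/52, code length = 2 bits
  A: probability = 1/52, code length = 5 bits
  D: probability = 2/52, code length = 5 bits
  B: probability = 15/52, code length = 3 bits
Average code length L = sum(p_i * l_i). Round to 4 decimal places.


Weighted contributions p_i * l_i:
  C: (10/52) * 4 = 40/52
  G: (7/52) * 5 = 35/52
  E: (17/52) * 2 = 34/52
  A: (1/52) * 5 = 5/52
  D: (2/52) * 5 = 10/52
  B: (15/52) * 3 = 45/52
Sum = (40 + 35 + 34 + 5 + 10 + 45)/52 = 169/52

L = 169/52 = 3.2500 bits/symbol


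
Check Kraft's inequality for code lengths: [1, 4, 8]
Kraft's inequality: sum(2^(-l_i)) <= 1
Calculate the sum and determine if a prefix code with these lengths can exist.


Sum = 2^(-1) + 2^(-4) + 2^(-8)
    = 0.5 + 0.0625 + 0.00390625
    = 145/256 = 0.56640625
Since 0.56640625 <= 1, Kraft's inequality IS satisfied.
A prefix code with these lengths CAN exist.

Kraft sum = 0.56640625. Satisfied.


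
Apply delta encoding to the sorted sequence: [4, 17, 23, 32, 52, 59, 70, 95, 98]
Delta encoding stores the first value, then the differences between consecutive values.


First value: 4
Deltas:
  17 - 4 = 13
  23 - 17 = 6
  32 - 23 = 9
  52 - 32 = 20
  59 - 52 = 7
  70 - 59 = 11
  95 - 70 = 25
  98 - 95 = 3


Delta encoded: [4, 13, 6, 9, 20, 7, 11, 25, 3]


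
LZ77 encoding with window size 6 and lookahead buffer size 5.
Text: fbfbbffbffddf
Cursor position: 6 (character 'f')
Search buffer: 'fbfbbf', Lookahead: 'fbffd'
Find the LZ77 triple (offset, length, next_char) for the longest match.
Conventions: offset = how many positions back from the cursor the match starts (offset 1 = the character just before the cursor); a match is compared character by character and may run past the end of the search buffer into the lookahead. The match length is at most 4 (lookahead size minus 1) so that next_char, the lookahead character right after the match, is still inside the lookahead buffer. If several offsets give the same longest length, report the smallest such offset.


Try each offset into the search buffer:
  offset=1 (pos 5, char 'f'): match length 1
  offset=2 (pos 4, char 'b'): match length 0
  offset=3 (pos 3, char 'b'): match length 0
  offset=4 (pos 2, char 'f'): match length 2
  offset=5 (pos 1, char 'b'): match length 0
  offset=6 (pos 0, char 'f'): match length 3
Longest match has length 3 at offset 6.
next_char = character at position 6 + 3 = 9 -> 'f'

Best match: offset=6, length=3 (matching 'fbf' starting at position 0)
LZ77 triple: (6, 3, 'f')


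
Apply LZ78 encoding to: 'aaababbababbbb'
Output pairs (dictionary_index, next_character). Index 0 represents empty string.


LZ78 encoding steps:
Dictionary: {0: ''}
Step 1: w='' (idx 0), next='a' -> output (0, 'a'), add 'a' as idx 1
Step 2: w='a' (idx 1), next='a' -> output (1, 'a'), add 'aa' as idx 2
Step 3: w='' (idx 0), next='b' -> output (0, 'b'), add 'b' as idx 3
Step 4: w='a' (idx 1), next='b' -> output (1, 'b'), add 'ab' as idx 4
Step 5: w='b' (idx 3), next='a' -> output (3, 'a'), add 'ba' as idx 5
Step 6: w='ba' (idx 5), next='b' -> output (5, 'b'), add 'bab' as idx 6
Step 7: w='b' (idx 3), next='b' -> output (3, 'b'), add 'bb' as idx 7
Step 8: w='b' (idx 3), end of input -> output (3, '')


Encoded: [(0, 'a'), (1, 'a'), (0, 'b'), (1, 'b'), (3, 'a'), (5, 'b'), (3, 'b'), (3, '')]


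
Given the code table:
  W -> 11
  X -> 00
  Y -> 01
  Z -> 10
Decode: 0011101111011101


Decoding:
00 -> X
11 -> W
10 -> Z
11 -> W
11 -> W
01 -> Y
11 -> W
01 -> Y


Result: XWZWWYWY


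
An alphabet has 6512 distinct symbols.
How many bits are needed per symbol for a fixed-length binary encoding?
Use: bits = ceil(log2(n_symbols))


log2(6512) = 12.6689
Bracket: 2^12 = 4096 < 6512 <= 2^13 = 8192
So ceil(log2(6512)) = 13

bits = ceil(log2(6512)) = ceil(12.6689) = 13 bits


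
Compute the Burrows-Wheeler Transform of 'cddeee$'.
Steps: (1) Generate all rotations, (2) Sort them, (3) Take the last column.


Rotations (sorted):
  0: $cddeee -> last char: e
  1: cddeee$ -> last char: $
  2: ddeee$c -> last char: c
  3: deee$cd -> last char: d
  4: e$cddee -> last char: e
  5: ee$cdde -> last char: e
  6: eee$cdd -> last char: d


BWT = e$cdeed


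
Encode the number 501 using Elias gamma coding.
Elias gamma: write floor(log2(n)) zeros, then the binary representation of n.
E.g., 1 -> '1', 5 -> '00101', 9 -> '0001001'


num_bits = floor(log2(501)) + 1 = 9
leading_zeros = num_bits - 1 = 8
binary(501) = 111110101

Elias gamma(501) = '00000000' + '111110101' = 00000000111110101 (17 bits)


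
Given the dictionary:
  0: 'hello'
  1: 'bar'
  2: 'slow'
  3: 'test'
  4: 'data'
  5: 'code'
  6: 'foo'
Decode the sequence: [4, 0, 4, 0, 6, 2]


Look up each index in the dictionary:
  4 -> 'data'
  0 -> 'hello'
  4 -> 'data'
  0 -> 'hello'
  6 -> 'foo'
  2 -> 'slow'

Decoded: "data hello data hello foo slow"


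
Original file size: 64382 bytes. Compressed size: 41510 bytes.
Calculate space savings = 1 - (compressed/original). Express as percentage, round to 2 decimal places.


ratio = compressed/original = 41510/64382 = 0.644745
savings = 1 - ratio = 1 - 0.644745 = 0.355255
as a percentage: 0.355255 * 100 = 35.53%

Space savings = 1 - 41510/64382 = 35.53%


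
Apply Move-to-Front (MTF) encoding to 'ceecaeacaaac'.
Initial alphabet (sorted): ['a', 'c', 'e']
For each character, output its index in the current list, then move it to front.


MTF encoding:
'c': index 1 in ['a', 'c', 'e'] -> ['c', 'a', 'e']
'e': index 2 in ['c', 'a', 'e'] -> ['e', 'c', 'a']
'e': index 0 in ['e', 'c', 'a'] -> ['e', 'c', 'a']
'c': index 1 in ['e', 'c', 'a'] -> ['c', 'e', 'a']
'a': index 2 in ['c', 'e', 'a'] -> ['a', 'c', 'e']
'e': index 2 in ['a', 'c', 'e'] -> ['e', 'a', 'c']
'a': index 1 in ['e', 'a', 'c'] -> ['a', 'e', 'c']
'c': index 2 in ['a', 'e', 'c'] -> ['c', 'a', 'e']
'a': index 1 in ['c', 'a', 'e'] -> ['a', 'c', 'e']
'a': index 0 in ['a', 'c', 'e'] -> ['a', 'c', 'e']
'a': index 0 in ['a', 'c', 'e'] -> ['a', 'c', 'e']
'c': index 1 in ['a', 'c', 'e'] -> ['c', 'a', 'e']


Output: [1, 2, 0, 1, 2, 2, 1, 2, 1, 0, 0, 1]


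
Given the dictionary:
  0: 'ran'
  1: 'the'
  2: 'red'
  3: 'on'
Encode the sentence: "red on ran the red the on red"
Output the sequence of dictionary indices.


Look up each word in the dictionary:
  'red' -> 2
  'on' -> 3
  'ran' -> 0
  'the' -> 1
  'red' -> 2
  'the' -> 1
  'on' -> 3
  'red' -> 2

Encoded: [2, 3, 0, 1, 2, 1, 3, 2]


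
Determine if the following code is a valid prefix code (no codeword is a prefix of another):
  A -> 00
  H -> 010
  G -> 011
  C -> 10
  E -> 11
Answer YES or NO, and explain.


Checking each pair (does one codeword prefix another?):
  A='00' vs H='010': no prefix
  A='00' vs G='011': no prefix
  A='00' vs C='10': no prefix
  A='00' vs E='11': no prefix
  H='010' vs A='00': no prefix
  H='010' vs G='011': no prefix
  H='010' vs C='10': no prefix
  H='010' vs E='11': no prefix
  G='011' vs A='00': no prefix
  G='011' vs H='010': no prefix
  G='011' vs C='10': no prefix
  G='011' vs E='11': no prefix
  C='10' vs A='00': no prefix
  C='10' vs H='010': no prefix
  C='10' vs G='011': no prefix
  C='10' vs E='11': no prefix
  E='11' vs A='00': no prefix
  E='11' vs H='010': no prefix
  E='11' vs G='011': no prefix
  E='11' vs C='10': no prefix
No violation found over all pairs.

YES -- this is a valid prefix code. No codeword is a prefix of any other codeword.


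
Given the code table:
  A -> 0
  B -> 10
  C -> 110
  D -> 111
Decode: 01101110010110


Decoding:
0 -> A
110 -> C
111 -> D
0 -> A
0 -> A
10 -> B
110 -> C


Result: ACDAABC


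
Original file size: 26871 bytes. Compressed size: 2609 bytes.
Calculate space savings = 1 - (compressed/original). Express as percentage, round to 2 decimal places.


ratio = compressed/original = 2609/26871 = 0.097094
savings = 1 - ratio = 1 - 0.097094 = 0.902906
as a percentage: 0.902906 * 100 = 90.29%

Space savings = 1 - 2609/26871 = 90.29%


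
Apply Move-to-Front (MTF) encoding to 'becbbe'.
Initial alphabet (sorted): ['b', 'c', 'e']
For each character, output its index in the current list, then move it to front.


MTF encoding:
'b': index 0 in ['b', 'c', 'e'] -> ['b', 'c', 'e']
'e': index 2 in ['b', 'c', 'e'] -> ['e', 'b', 'c']
'c': index 2 in ['e', 'b', 'c'] -> ['c', 'e', 'b']
'b': index 2 in ['c', 'e', 'b'] -> ['b', 'c', 'e']
'b': index 0 in ['b', 'c', 'e'] -> ['b', 'c', 'e']
'e': index 2 in ['b', 'c', 'e'] -> ['e', 'b', 'c']


Output: [0, 2, 2, 2, 0, 2]


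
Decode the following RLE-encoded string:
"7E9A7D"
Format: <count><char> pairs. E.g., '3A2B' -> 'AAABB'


Expanding each <count><char> pair:
  7E -> 'EEEEEEE'
  9A -> 'AAAAAAAAA'
  7D -> 'DDDDDDD'

Decoded = EEEEEEEAAAAAAAAADDDDDDD


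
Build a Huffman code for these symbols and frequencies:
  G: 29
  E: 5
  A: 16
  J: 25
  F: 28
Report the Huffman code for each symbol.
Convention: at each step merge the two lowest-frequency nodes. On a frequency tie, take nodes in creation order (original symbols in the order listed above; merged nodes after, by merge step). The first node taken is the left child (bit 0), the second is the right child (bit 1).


Huffman tree construction:
Step 1: Merge E(5) + A(16) = 21
Step 2: Merge (E+A)(21) + J(25) = 46
Step 3: Merge F(28) + G(29) = 57
Step 4: Merge ((E+A)+J)(46) + (F+G)(57) = 103
Read each symbol's code off the tree from the root (left child = 0, right child = 1).

Codes:
  G: 11 (length 2)
  E: 000 (length 3)
  A: 001 (length 3)
  J: 01 (length 2)
  F: 10 (length 2)
Average code length: 227/103 = 2.2039 bits/symbol


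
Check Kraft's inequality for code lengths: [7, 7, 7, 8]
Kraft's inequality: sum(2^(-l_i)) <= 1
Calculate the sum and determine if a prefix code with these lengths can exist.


Sum = 2^(-7) + 2^(-7) + 2^(-7) + 2^(-8)
    = 0.0078125 + 0.0078125 + 0.0078125 + 0.00390625
    = 7/256 = 0.02734375
Since 0.02734375 <= 1, Kraft's inequality IS satisfied.
A prefix code with these lengths CAN exist.

Kraft sum = 0.02734375. Satisfied.


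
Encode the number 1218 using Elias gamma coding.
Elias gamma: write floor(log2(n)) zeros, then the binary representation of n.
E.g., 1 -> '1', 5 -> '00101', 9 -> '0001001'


num_bits = floor(log2(1218)) + 1 = 11
leading_zeros = num_bits - 1 = 10
binary(1218) = 10011000010

Elias gamma(1218) = '0000000000' + '10011000010' = 000000000010011000010 (21 bits)


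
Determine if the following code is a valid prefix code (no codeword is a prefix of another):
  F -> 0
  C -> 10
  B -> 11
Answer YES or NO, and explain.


Checking each pair (does one codeword prefix another?):
  F='0' vs C='10': no prefix
  F='0' vs B='11': no prefix
  C='10' vs F='0': no prefix
  C='10' vs B='11': no prefix
  B='11' vs F='0': no prefix
  B='11' vs C='10': no prefix
No violation found over all pairs.

YES -- this is a valid prefix code. No codeword is a prefix of any other codeword.


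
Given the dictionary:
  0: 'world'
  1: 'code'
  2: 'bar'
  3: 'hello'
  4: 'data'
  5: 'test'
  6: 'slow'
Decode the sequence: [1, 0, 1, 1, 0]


Look up each index in the dictionary:
  1 -> 'code'
  0 -> 'world'
  1 -> 'code'
  1 -> 'code'
  0 -> 'world'

Decoded: "code world code code world"


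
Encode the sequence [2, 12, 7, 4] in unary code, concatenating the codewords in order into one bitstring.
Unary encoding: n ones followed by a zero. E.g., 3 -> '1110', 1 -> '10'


Encode each number as n ones followed by a terminating 0:
  2 -> 110 (3 bits)
  12 -> 1111111111110 (13 bits)
  7 -> 11111110 (8 bits)
  4 -> 11110 (5 bits)
Total length = 3 + 13 + 8 + 5 = 29 bits.

Unary([2, 12, 7, 4]) = 11011111111111101111111011110 (29 bits)


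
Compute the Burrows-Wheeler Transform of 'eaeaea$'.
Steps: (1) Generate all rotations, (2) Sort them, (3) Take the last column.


Rotations (sorted):
  0: $eaeaea -> last char: a
  1: a$eaeae -> last char: e
  2: aea$eae -> last char: e
  3: aeaea$e -> last char: e
  4: ea$eaea -> last char: a
  5: eaea$ea -> last char: a
  6: eaeaea$ -> last char: $


BWT = aeeeaa$


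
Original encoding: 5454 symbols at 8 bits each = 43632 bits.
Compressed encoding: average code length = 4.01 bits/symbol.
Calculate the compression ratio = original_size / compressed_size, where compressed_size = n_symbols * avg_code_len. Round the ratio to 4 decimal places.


original_size = n_symbols * orig_bits = 5454 * 8 = 43632 bits
compressed_size = n_symbols * avg_code_len = 5454 * 4.01 = 21870.54 bits
ratio = original_size / compressed_size = 43632 / 21870.54 = 1.995

Compression ratio = 1.995


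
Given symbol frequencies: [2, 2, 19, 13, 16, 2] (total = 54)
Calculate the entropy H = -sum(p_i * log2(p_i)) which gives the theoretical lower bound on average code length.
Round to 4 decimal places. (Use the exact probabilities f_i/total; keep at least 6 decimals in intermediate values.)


Per-symbol terms -p_i * log2(p_i) with p_i = f_i/54:
  p = 2/54 = 0.037037: log2(p) = -4.754888, -p*log2(p) = 0.176107
  p = 2/54 = 0.037037: log2(p) = -4.754888, -p*log2(p) = 0.176107
  p = 19/54 = 0.351852: log2(p) = -1.506960, -p*log2(p) = 0.530227
  p = 13/54 = 0.240741: log2(p) = -2.054448, -p*log2(p) = 0.494589
  p = 16/54 = 0.296296: log2(p) = -1.754888, -p*log2(p) = 0.519967
  p = 2/54 = 0.037037: log2(p) = -4.754888, -p*log2(p) = 0.176107
H = 0.176107 + 0.176107 + 0.530227 + 0.494589 + 0.519967 + 0.176107 = 2.073104

H = 2.0731 bits/symbol


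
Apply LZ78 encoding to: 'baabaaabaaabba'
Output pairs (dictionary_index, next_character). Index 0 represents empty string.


LZ78 encoding steps:
Dictionary: {0: ''}
Step 1: w='' (idx 0), next='b' -> output (0, 'b'), add 'b' as idx 1
Step 2: w='' (idx 0), next='a' -> output (0, 'a'), add 'a' as idx 2
Step 3: w='a' (idx 2), next='b' -> output (2, 'b'), add 'ab' as idx 3
Step 4: w='a' (idx 2), next='a' -> output (2, 'a'), add 'aa' as idx 4
Step 5: w='ab' (idx 3), next='a' -> output (3, 'a'), add 'aba' as idx 5
Step 6: w='aa' (idx 4), next='b' -> output (4, 'b'), add 'aab' as idx 6
Step 7: w='b' (idx 1), next='a' -> output (1, 'a'), add 'ba' as idx 7


Encoded: [(0, 'b'), (0, 'a'), (2, 'b'), (2, 'a'), (3, 'a'), (4, 'b'), (1, 'a')]


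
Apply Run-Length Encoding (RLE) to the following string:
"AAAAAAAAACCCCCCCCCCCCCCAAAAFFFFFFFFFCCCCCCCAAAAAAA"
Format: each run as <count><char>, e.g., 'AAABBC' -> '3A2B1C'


Scanning runs left to right:
  i=0: run of 'A' x 9 -> '9A'
  i=9: run of 'C' x 14 -> '14C'
  i=23: run of 'A' x 4 -> '4A'
  i=27: run of 'F' x 9 -> '9F'
  i=36: run of 'C' x 7 -> '7C'
  i=43: run of 'A' x 7 -> '7A'

RLE = 9A14C4A9F7C7A


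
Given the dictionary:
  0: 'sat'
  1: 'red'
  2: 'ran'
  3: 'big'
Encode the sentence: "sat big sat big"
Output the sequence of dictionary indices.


Look up each word in the dictionary:
  'sat' -> 0
  'big' -> 3
  'sat' -> 0
  'big' -> 3

Encoded: [0, 3, 0, 3]


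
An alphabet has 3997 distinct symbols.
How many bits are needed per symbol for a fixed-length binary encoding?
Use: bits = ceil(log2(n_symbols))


log2(3997) = 11.9647
Bracket: 2^11 = 2048 < 3997 <= 2^12 = 4096
So ceil(log2(3997)) = 12

bits = ceil(log2(3997)) = ceil(11.9647) = 12 bits


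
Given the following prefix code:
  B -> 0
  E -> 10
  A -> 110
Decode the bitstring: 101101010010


Decoding step by step:
Bits 10 -> E
Bits 110 -> A
Bits 10 -> E
Bits 10 -> E
Bits 0 -> B
Bits 10 -> E


Decoded message: EAEEBE


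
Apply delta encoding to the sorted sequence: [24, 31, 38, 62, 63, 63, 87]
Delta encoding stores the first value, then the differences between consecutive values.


First value: 24
Deltas:
  31 - 24 = 7
  38 - 31 = 7
  62 - 38 = 24
  63 - 62 = 1
  63 - 63 = 0
  87 - 63 = 24


Delta encoded: [24, 7, 7, 24, 1, 0, 24]


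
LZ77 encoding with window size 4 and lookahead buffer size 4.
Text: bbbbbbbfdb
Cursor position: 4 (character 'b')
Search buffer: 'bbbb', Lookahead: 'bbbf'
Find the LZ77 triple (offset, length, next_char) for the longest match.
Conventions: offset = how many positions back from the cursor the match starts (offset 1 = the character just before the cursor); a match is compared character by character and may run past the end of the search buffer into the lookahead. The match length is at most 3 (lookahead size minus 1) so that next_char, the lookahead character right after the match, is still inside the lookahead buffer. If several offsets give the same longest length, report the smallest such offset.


Try each offset into the search buffer:
  offset=1 (pos 3, char 'b'): match length 3
  offset=2 (pos 2, char 'b'): match length 3
  offset=3 (pos 1, char 'b'): match length 3
  offset=4 (pos 0, char 'b'): match length 3
Longest match has length 3, found at offsets 1, 2, 3, 4; take the smallest, offset 1.
next_char = character at position 4 + 3 = 7 -> 'f'

Best match: offset=1, length=3 (matching 'bbb' starting at position 3)
LZ77 triple: (1, 3, 'f')


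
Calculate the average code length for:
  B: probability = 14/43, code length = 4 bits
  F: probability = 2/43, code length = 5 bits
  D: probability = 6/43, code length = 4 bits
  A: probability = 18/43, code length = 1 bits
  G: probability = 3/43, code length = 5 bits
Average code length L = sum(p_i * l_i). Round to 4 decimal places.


Weighted contributions p_i * l_i:
  B: (14/43) * 4 = 56/43
  F: (2/43) * 5 = 10/43
  D: (6/43) * 4 = 24/43
  A: (18/43) * 1 = 18/43
  G: (3/43) * 5 = 15/43
Sum = (56 + 10 + 24 + 18 + 15)/43 = 123/43

L = 123/43 = 2.8605 bits/symbol


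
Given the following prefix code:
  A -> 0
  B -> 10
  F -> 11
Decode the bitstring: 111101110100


Decoding step by step:
Bits 11 -> F
Bits 11 -> F
Bits 0 -> A
Bits 11 -> F
Bits 10 -> B
Bits 10 -> B
Bits 0 -> A


Decoded message: FFAFBBA


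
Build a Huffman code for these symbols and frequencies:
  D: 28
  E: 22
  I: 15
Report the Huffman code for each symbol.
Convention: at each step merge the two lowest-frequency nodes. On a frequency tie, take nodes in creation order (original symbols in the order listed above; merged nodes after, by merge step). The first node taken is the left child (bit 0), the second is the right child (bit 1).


Huffman tree construction:
Step 1: Merge I(15) + E(22) = 37
Step 2: Merge D(28) + (I+E)(37) = 65
Read each symbol's code off the tree from the root (left child = 0, right child = 1).

Codes:
  D: 0 (length 1)
  E: 11 (length 2)
  I: 10 (length 2)
Average code length: 102/65 = 1.5692 bits/symbol


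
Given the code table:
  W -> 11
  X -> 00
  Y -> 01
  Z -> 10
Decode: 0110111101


Decoding:
01 -> Y
10 -> Z
11 -> W
11 -> W
01 -> Y


Result: YZWWY
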